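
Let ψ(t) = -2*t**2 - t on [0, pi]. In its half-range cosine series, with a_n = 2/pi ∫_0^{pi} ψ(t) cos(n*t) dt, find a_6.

-2/9

a_6 = 2/pi ∫_0^{pi} (-2*t**2 - t) cos(6*t) dt.
Integrating by parts twice (tabular method), an antiderivative of (-2*t**2 - t) cos(6*t) is -t**2*sin(6*t)/3 - t*sin(6*t)/6 - t*cos(6*t)/9 + sin(6*t)/54 - cos(6*t)/36; evaluating from 0 to pi: ∫_{0}^{pi} (-2*t**2 - t) cos(6*t) dt = (-pi/9 - 1/36) - (-1/36) = -pi/9.
Hence a_6 = (2/pi)·(-pi/9) = -2/9.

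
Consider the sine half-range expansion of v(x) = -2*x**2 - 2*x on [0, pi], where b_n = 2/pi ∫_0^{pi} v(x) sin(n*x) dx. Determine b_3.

4*(-9*pi**2 - 9*pi + 4)/(27*pi)

b_3 = 2/pi ∫_0^{pi} (-2*x**2 - 2*x) sin(3*x) dx.
Integrating by parts twice (tabular method), an antiderivative of (-2*x**2 - 2*x) sin(3*x) is 2*x**2*cos(3*x)/3 - 4*x*sin(3*x)/9 + 2*x*cos(3*x)/3 - 2*sin(3*x)/9 - 4*cos(3*x)/27; evaluating from 0 to pi: ∫_{0}^{pi} (-2*x**2 - 2*x) sin(3*x) dx = (-2*pi**2/3 - 2*pi/3 + 4/27) - (-4/27) = -2*pi**2/3 - 2*pi/3 + 8/27.
Hence b_3 = (2/pi)·(-2*pi**2/3 - 2*pi/3 + 8/27) = 4*(-9*pi**2 - 9*pi + 4)/(27*pi).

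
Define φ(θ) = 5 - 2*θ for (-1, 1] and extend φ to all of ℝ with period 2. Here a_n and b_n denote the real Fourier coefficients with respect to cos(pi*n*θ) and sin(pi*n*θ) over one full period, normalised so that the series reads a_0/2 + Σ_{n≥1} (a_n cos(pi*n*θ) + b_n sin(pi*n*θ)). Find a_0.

a_0 = ∫_{-1}^{1} φ(θ) dθ = 10.

10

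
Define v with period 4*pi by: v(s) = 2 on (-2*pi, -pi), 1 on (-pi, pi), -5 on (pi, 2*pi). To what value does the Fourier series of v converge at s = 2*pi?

At s = 2*pi the one-sided limits are v(2*pi^-) = -5 and v(2*pi^+) = 2.
By Dirichlet's theorem the series converges to their average, [(-5) + (2)]/2 = -3/2.

-3/2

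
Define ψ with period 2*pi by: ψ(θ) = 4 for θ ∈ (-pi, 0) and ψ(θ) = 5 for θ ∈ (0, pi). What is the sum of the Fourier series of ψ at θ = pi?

At θ = pi the one-sided limits are ψ(pi^-) = 5 and ψ(pi^+) = 4.
By Dirichlet's theorem the series converges to their average, [(5) + (4)]/2 = 9/2.

9/2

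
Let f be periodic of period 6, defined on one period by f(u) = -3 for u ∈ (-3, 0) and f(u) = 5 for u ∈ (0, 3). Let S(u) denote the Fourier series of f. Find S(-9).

1

u = -9 differs from u = 3 by -2 full period(s), and the series is 6-periodic.
At u = 3 the one-sided limits are f(3^-) = 5 and f(3^+) = -3.
By Dirichlet's theorem the series converges to their average, [(5) + (-3)]/2 = 1.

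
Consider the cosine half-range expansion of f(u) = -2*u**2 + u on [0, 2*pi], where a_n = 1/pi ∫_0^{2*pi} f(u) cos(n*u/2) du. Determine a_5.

a_5 = 1/pi ∫_0^{2*pi} (-2*u**2 + u) cos(5*u/2) du.
Integrating by parts twice (tabular method), an antiderivative of (-2*u**2 + u) cos(5*u/2) is -4*u**2*sin(5*u/2)/5 + 2*u*sin(5*u/2)/5 - 16*u*cos(5*u/2)/25 + 32*sin(5*u/2)/125 + 4*cos(5*u/2)/25; evaluating from 0 to 2*pi: ∫_{0}^{2*pi} (-2*u**2 + u) cos(5*u/2) du = (-4/25 + 32*pi/25) - (4/25) = -8/25 + 32*pi/25.
Hence a_5 = (1/pi)·(-8/25 + 32*pi/25) = 8*(-1 + 4*pi)/(25*pi).

8*(-1 + 4*pi)/(25*pi)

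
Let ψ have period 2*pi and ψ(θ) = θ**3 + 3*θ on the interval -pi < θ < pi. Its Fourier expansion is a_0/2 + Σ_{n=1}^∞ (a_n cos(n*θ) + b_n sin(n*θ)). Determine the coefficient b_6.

b_6 = 1/pi ∫_{-pi}^{pi} ψ(θ) sin(6*θ) dθ.
ψ is odd and sin(6*θ) is odd, so the integrand is even and b_6 = 2/pi ∫_0^{pi} ψ(θ) sin(6*θ) dθ.
Integrating by parts three times (tabular method), an antiderivative of (θ**3 + 3*θ) sin(6*θ) is -θ**3*cos(6*θ)/6 + θ**2*sin(6*θ)/12 - 17*θ*cos(6*θ)/36 + 17*sin(6*θ)/216; evaluating from 0 to pi: ∫_{0}^{pi} (θ**3 + 3*θ) sin(6*θ) dθ = (-pi*(17 + 6*pi**2)/36) - (0) = -pi*(17 + 6*pi**2)/36.
Hence b_6 = (2/pi)·(-pi*(17 + 6*pi**2)/36) = -pi**2/3 - 17/18.

-pi**2/3 - 17/18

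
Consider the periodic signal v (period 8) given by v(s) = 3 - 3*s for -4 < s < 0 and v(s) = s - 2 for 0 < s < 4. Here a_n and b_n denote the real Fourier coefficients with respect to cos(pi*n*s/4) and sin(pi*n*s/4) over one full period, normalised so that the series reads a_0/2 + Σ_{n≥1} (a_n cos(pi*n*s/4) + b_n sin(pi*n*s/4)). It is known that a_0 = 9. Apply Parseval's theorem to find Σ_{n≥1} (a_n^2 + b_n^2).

Parseval: a_0^2/2 + Σ_{n≥1} (a_n^2+b_n^2) = 1/4 ∫_{-4}^{4} v(s)^2 ds = 283/3.
Subtract a_0^2/2 = 81/2: Σ (a_n^2+b_n^2) = 323/6.

323/6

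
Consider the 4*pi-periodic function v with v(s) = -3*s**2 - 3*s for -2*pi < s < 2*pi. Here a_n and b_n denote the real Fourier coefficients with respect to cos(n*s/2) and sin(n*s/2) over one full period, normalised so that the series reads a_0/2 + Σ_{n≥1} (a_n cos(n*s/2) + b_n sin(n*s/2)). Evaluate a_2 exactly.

-12

a_2 = (1/(2*pi)) ∫_{-2*pi}^{2*pi} v(s) cos(s) ds.
Integrating by parts twice (tabular method), an antiderivative of (-3*s**2 - 3*s) cos(s) is -3*s**2*sin(s) - 3*s*sin(s) - 6*s*cos(s) + 6*sin(s) - 3*cos(s); evaluating from -2*pi to 2*pi: ∫_{-2*pi}^{2*pi} (-3*s**2 - 3*s) cos(s) ds = (-12*pi - 3) - (-3 + 12*pi) = -24*pi.
Hence a_2 = (1/(2*pi))·(-24*pi) = -12.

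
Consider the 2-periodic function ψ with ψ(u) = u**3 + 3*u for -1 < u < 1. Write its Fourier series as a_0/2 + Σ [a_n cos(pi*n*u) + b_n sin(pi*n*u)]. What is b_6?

b_6 = ∫_{-1}^{1} ψ(u) sin(6*pi*u) du.
ψ is odd and sin(6*pi*u) is odd, so the integrand is even and b_6 = 2 ∫_0^{1} ψ(u) sin(6*pi*u) du.
Integrating by parts three times (tabular method), an antiderivative of (u**3 + 3*u) sin(6*pi*u) is -u**3*cos(6*pi*u)/(6*pi) + u**2*sin(6*pi*u)/(12*pi**2) - u*cos(6*pi*u)/(2*pi) + u*cos(6*pi*u)/(36*pi**3) - sin(6*pi*u)/(216*pi**4) + sin(6*pi*u)/(12*pi**2); evaluating from 0 to 1: ∫_{0}^{1} (u**3 + 3*u) sin(6*pi*u) du = ((1 - 24*pi**2)/(36*pi**3)) - (0) = (1 - 24*pi**2)/(36*pi**3).
Hence b_6 = 2·((1 - 24*pi**2)/(36*pi**3)) = (1 - 24*pi**2)/(18*pi**3).

(1 - 24*pi**2)/(18*pi**3)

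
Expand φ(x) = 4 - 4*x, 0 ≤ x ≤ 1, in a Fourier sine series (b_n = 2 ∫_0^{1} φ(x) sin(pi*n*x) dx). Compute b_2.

b_2 = 2 ∫_0^{1} (4 - 4*x) sin(2*pi*x) dx.
Integrating by parts (boundary term plus one more integral), an antiderivative of (4 - 4*x) sin(2*pi*x) is 2*x*cos(2*pi*x)/pi - sin(2*pi*x)/pi**2 - 2*cos(2*pi*x)/pi; evaluating from 0 to 1: ∫_{0}^{1} (4 - 4*x) sin(2*pi*x) dx = (0) - (-2/pi) = 2/pi.
Hence b_2 = 2·(2/pi) = 4/pi.

4/pi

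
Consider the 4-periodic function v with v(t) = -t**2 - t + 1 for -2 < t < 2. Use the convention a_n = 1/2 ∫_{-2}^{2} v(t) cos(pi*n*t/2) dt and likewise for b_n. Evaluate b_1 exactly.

b_1 = 1/2 ∫_{-2}^{2} v(t) sin(pi*t/2) dt.
Integrating by parts twice (tabular method), an antiderivative of (-t**2 - t + 1) sin(pi*t/2) is 2*t**2*cos(pi*t/2)/pi - 8*t*sin(pi*t/2)/pi**2 + 2*t*cos(pi*t/2)/pi - 4*sin(pi*t/2)/pi**2 - 2*cos(pi*t/2)/pi - 16*cos(pi*t/2)/pi**3; evaluating from -2 to 2: ∫_{-2}^{2} (-t**2 - t + 1) sin(pi*t/2) dt = (-10/pi + 16/pi**3) - (-2/pi + 16/pi**3) = -8/pi.
Hence b_1 = (1/2)·(-8/pi) = -4/pi.

-4/pi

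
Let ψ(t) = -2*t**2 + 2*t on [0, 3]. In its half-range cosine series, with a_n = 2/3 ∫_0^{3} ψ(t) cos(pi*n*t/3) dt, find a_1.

48/pi**2

a_1 = 2/3 ∫_0^{3} (-2*t**2 + 2*t) cos(pi*t/3) dt.
Integrating by parts twice (tabular method), an antiderivative of (-2*t**2 + 2*t) cos(pi*t/3) is -6*t**2*sin(pi*t/3)/pi + 6*t*sin(pi*t/3)/pi - 36*t*cos(pi*t/3)/pi**2 + 108*sin(pi*t/3)/pi**3 + 18*cos(pi*t/3)/pi**2; evaluating from 0 to 3: ∫_{0}^{3} (-2*t**2 + 2*t) cos(pi*t/3) dt = (90/pi**2) - (18/pi**2) = 72/pi**2.
Hence a_1 = (2/3)·(72/pi**2) = 48/pi**2.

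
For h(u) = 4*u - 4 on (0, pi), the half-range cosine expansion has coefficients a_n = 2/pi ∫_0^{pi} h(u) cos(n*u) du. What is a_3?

a_3 = 2/pi ∫_0^{pi} (4*u - 4) cos(3*u) du.
Integrating by parts (boundary term plus one more integral), an antiderivative of (4*u - 4) cos(3*u) is 4*u*sin(3*u)/3 - 4*sin(3*u)/3 + 4*cos(3*u)/9; evaluating from 0 to pi: ∫_{0}^{pi} (4*u - 4) cos(3*u) du = (-4/9) - (4/9) = -8/9.
Hence a_3 = (2/pi)·(-8/9) = -16/(9*pi).

-16/(9*pi)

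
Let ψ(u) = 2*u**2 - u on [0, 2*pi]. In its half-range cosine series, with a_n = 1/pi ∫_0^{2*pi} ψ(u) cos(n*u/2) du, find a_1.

-32 + 8/pi

a_1 = 1/pi ∫_0^{2*pi} (2*u**2 - u) cos(u/2) du.
Integrating by parts twice (tabular method), an antiderivative of (2*u**2 - u) cos(u/2) is 4*u**2*sin(u/2) - 2*u*sin(u/2) + 16*u*cos(u/2) - 32*sin(u/2) - 4*cos(u/2); evaluating from 0 to 2*pi: ∫_{0}^{2*pi} (2*u**2 - u) cos(u/2) du = (4 - 32*pi) - (-4) = 8 - 32*pi.
Hence a_1 = (1/pi)·(8 - 32*pi) = -32 + 8/pi.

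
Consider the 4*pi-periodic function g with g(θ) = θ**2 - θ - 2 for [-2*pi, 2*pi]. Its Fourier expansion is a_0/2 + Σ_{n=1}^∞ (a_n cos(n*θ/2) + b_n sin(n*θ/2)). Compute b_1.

-4

b_1 = (1/(2*pi)) ∫_{-2*pi}^{2*pi} g(θ) sin(θ/2) dθ.
Integrating by parts twice (tabular method), an antiderivative of (θ**2 - θ - 2) sin(θ/2) is -2*θ**2*cos(θ/2) + 8*θ*sin(θ/2) + 2*θ*cos(θ/2) - 4*sin(θ/2) + 20*cos(θ/2); evaluating from -2*pi to 2*pi: ∫_{-2*pi}^{2*pi} (θ**2 - θ - 2) sin(θ/2) dθ = (-20 - 4*pi + 8*pi**2) - (-20 + 4*pi + 8*pi**2) = -8*pi.
Hence b_1 = (1/(2*pi))·(-8*pi) = -4.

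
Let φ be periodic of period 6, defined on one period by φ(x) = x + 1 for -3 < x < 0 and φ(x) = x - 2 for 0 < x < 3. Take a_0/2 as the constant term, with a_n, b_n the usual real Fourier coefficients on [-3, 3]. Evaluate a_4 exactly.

a_4 = 1/3 ∫_{-3}^{3} φ(x) cos(4*pi*x/3) dx.
Split the integral at the breakpoints.
Integrating by parts (boundary term plus one more integral), an antiderivative of (x + 1) cos(4*pi*x/3) is 3*x*sin(4*pi*x/3)/(4*pi) + 3*sin(4*pi*x/3)/(4*pi) + 9*cos(4*pi*x/3)/(16*pi**2); evaluating from -3 to 0: ∫_{-3}^{0} (x + 1) cos(4*pi*x/3) dx = (9/(16*pi**2)) - (9/(16*pi**2)) = 0.
Integrating by parts (boundary term plus one more integral), an antiderivative of (x - 2) cos(4*pi*x/3) is 3*x*sin(4*pi*x/3)/(4*pi) - 3*sin(4*pi*x/3)/(2*pi) + 9*cos(4*pi*x/3)/(16*pi**2); evaluating from 0 to 3: ∫_{0}^{3} (x - 2) cos(4*pi*x/3) dx = (9/(16*pi**2)) - (9/(16*pi**2)) = 0.
Summing the pieces and multiplying by (1/3) gives a_4 = 0.

0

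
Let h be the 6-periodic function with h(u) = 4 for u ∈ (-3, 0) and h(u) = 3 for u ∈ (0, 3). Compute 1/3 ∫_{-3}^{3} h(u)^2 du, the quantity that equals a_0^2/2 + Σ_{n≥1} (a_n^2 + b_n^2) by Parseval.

1/3 ∫_{-3}^{3} h(u)^2 du = 1/3 · (75) = 25.

25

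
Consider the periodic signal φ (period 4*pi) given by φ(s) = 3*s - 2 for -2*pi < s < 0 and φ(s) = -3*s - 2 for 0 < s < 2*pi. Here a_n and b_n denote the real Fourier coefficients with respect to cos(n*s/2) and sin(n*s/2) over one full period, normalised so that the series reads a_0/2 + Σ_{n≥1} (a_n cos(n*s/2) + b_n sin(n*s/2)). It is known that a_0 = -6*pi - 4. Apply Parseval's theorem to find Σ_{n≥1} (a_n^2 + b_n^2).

6*pi**2

Parseval: a_0^2/2 + Σ_{n≥1} (a_n^2+b_n^2) = (1/(2*pi)) ∫_{-2*pi}^{2*pi} φ(s)^2 ds = 8 + 24*pi + 24*pi**2.
Subtract a_0^2/2 = 2*(2 + 3*pi)**2: Σ (a_n^2+b_n^2) = 6*pi**2.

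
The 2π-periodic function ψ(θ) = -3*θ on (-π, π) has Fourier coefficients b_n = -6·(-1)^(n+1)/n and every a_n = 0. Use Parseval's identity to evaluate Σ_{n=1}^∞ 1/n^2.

pi**2/6

Parseval: Σ b_n^2 = (1/π) ∫_{-π}^{π} ψ(θ)^2 dθ = 6*pi**2.
Σ b_n^2 = Σ 36/n^2, so Σ 1/n^2 = (6*pi**2)/36 = pi**2/6.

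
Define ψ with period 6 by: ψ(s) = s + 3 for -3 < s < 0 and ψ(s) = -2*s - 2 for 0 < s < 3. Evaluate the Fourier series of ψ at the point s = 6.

1/2

s = 6 differs from s = 0 by 1 full period(s), and the series is 6-periodic.
At s = 0 the one-sided limits are ψ(0^-) = 3 and ψ(0^+) = -2.
By Dirichlet's theorem the series converges to their average, [(3) + (-2)]/2 = 1/2.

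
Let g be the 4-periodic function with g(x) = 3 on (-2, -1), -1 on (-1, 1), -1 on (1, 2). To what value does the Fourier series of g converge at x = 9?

-1

x = 9 differs from x = 1 by 2 full period(s), and the series is 4-periodic.
g is continuous at x = 1 with value -1, so the series converges to -1 there.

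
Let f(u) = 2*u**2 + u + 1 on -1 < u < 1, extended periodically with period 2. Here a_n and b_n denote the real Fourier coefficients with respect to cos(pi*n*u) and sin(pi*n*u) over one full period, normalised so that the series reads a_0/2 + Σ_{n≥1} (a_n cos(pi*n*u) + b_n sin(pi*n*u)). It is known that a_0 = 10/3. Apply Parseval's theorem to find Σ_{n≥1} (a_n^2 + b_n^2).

62/45

Parseval: a_0^2/2 + Σ_{n≥1} (a_n^2+b_n^2) = ∫_{-1}^{1} f(u)^2 du = 104/15.
Subtract a_0^2/2 = 50/9: Σ (a_n^2+b_n^2) = 62/45.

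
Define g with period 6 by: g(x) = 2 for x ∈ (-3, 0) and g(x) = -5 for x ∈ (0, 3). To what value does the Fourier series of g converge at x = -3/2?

g is continuous at x = -3/2 with value 2, so the series converges to 2 there.

2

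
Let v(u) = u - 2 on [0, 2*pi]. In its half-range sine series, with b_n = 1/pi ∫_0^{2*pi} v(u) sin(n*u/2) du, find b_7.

4*(-2 + pi)/(7*pi)

b_7 = 1/pi ∫_0^{2*pi} (u - 2) sin(7*u/2) du.
Integrating by parts (boundary term plus one more integral), an antiderivative of (u - 2) sin(7*u/2) is -2*u*cos(7*u/2)/7 + 4*sin(7*u/2)/49 + 4*cos(7*u/2)/7; evaluating from 0 to 2*pi: ∫_{0}^{2*pi} (u - 2) sin(7*u/2) du = (-4/7 + 4*pi/7) - (4/7) = -8/7 + 4*pi/7.
Hence b_7 = (1/pi)·(-8/7 + 4*pi/7) = 4*(-2 + pi)/(7*pi).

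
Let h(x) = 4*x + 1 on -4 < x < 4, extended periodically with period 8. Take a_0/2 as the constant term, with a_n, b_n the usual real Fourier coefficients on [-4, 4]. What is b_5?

b_5 = 1/4 ∫_{-4}^{4} h(x) sin(5*pi*x/4) dx.
Integrating by parts (boundary term plus one more integral), an antiderivative of (4*x + 1) sin(5*pi*x/4) is -16*x*cos(5*pi*x/4)/(5*pi) + 64*sin(5*pi*x/4)/(25*pi**2) - 4*cos(5*pi*x/4)/(5*pi); evaluating from -4 to 4: ∫_{-4}^{4} (4*x + 1) sin(5*pi*x/4) dx = (68/(5*pi)) - (-12/pi) = 128/(5*pi).
Hence b_5 = (1/4)·(128/(5*pi)) = 32/(5*pi).

32/(5*pi)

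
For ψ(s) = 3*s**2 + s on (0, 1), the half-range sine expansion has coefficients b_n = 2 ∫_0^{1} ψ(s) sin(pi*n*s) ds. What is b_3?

b_3 = 2 ∫_0^{1} (3*s**2 + s) sin(3*pi*s) ds.
Integrating by parts twice (tabular method), an antiderivative of (3*s**2 + s) sin(3*pi*s) is -s**2*cos(3*pi*s)/pi + 2*s*sin(3*pi*s)/(3*pi**2) - s*cos(3*pi*s)/(3*pi) + sin(3*pi*s)/(9*pi**2) + 2*cos(3*pi*s)/(9*pi**3); evaluating from 0 to 1: ∫_{0}^{1} (3*s**2 + s) sin(3*pi*s) ds = (2*(-1 + 6*pi**2)/(9*pi**3)) - (2/(9*pi**3)) = 4*(-1 + 3*pi**2)/(9*pi**3).
Hence b_3 = 2·(4*(-1 + 3*pi**2)/(9*pi**3)) = 8*(-1 + 3*pi**2)/(9*pi**3).

8*(-1 + 3*pi**2)/(9*pi**3)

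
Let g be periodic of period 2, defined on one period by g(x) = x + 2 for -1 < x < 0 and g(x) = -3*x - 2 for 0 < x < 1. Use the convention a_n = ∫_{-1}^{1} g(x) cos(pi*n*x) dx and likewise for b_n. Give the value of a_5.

a_5 = ∫_{-1}^{1} g(x) cos(5*pi*x) dx.
Split the integral at the breakpoints.
Integrating by parts (boundary term plus one more integral), an antiderivative of (x + 2) cos(5*pi*x) is x*sin(5*pi*x)/(5*pi) + 2*sin(5*pi*x)/(5*pi) + cos(5*pi*x)/(25*pi**2); evaluating from -1 to 0: ∫_{-1}^{0} (x + 2) cos(5*pi*x) dx = (1/(25*pi**2)) - (-1/(25*pi**2)) = 2/(25*pi**2).
Integrating by parts (boundary term plus one more integral), an antiderivative of (-3*x - 2) cos(5*pi*x) is -3*x*sin(5*pi*x)/(5*pi) - 2*sin(5*pi*x)/(5*pi) - 3*cos(5*pi*x)/(25*pi**2); evaluating from 0 to 1: ∫_{0}^{1} (-3*x - 2) cos(5*pi*x) dx = (3/(25*pi**2)) - (-3/(25*pi**2)) = 6/(25*pi**2).
Summing the pieces gives a_5 = 8/(25*pi**2).

8/(25*pi**2)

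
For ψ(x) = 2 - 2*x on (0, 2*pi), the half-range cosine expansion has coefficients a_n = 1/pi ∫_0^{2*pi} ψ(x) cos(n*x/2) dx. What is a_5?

16/(25*pi)

a_5 = 1/pi ∫_0^{2*pi} (2 - 2*x) cos(5*x/2) dx.
Integrating by parts (boundary term plus one more integral), an antiderivative of (2 - 2*x) cos(5*x/2) is -4*x*sin(5*x/2)/5 + 4*sin(5*x/2)/5 - 8*cos(5*x/2)/25; evaluating from 0 to 2*pi: ∫_{0}^{2*pi} (2 - 2*x) cos(5*x/2) dx = (8/25) - (-8/25) = 16/25.
Hence a_5 = (1/pi)·(16/25) = 16/(25*pi).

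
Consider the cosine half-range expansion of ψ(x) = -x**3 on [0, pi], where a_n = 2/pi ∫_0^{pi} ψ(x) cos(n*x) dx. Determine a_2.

-3*pi/2

a_2 = 2/pi ∫_0^{pi} (-x**3) cos(2*x) dx.
Integrating by parts three times (tabular method), an antiderivative of (-x**3) cos(2*x) is -x**3*sin(2*x)/2 - 3*x**2*cos(2*x)/4 + 3*x*sin(2*x)/4 + 3*cos(2*x)/8; evaluating from 0 to pi: ∫_{0}^{pi} (-x**3) cos(2*x) dx = (3/8 - 3*pi**2/4) - (3/8) = -3*pi**2/4.
Hence a_2 = (2/pi)·(-3*pi**2/4) = -3*pi/2.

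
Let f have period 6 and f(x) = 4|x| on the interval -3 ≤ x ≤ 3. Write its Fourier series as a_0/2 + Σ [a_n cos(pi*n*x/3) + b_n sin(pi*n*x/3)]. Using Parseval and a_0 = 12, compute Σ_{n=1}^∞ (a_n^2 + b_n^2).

24

Parseval: a_0^2/2 + Σ_{n≥1} (a_n^2+b_n^2) = 1/3 ∫_{-3}^{3} f(x)^2 dx = 96.
Subtract a_0^2/2 = 72: Σ (a_n^2+b_n^2) = 24.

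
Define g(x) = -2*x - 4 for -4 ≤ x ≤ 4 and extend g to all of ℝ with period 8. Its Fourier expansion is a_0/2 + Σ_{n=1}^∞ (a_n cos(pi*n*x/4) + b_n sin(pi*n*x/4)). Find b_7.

b_7 = 1/4 ∫_{-4}^{4} g(x) sin(7*pi*x/4) dx.
Integrating by parts (boundary term plus one more integral), an antiderivative of (-2*x - 4) sin(7*pi*x/4) is 8*x*cos(7*pi*x/4)/(7*pi) - 32*sin(7*pi*x/4)/(49*pi**2) + 16*cos(7*pi*x/4)/(7*pi); evaluating from -4 to 4: ∫_{-4}^{4} (-2*x - 4) sin(7*pi*x/4) dx = (-48/(7*pi)) - (16/(7*pi)) = -64/(7*pi).
Hence b_7 = (1/4)·(-64/(7*pi)) = -16/(7*pi).

-16/(7*pi)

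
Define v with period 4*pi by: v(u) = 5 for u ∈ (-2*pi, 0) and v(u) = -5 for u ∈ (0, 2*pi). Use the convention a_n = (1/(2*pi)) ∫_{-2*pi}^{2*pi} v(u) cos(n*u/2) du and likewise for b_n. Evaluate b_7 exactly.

b_7 = (1/(2*pi)) ∫_{-2*pi}^{2*pi} v(u) sin(7*u/2) du.
v is odd and sin(7*u/2) is odd, so the integrand is even and b_7 = 1/pi ∫_0^{2*pi} v(u) sin(7*u/2) du.
Directly, an antiderivative of (-5) sin(7*u/2) is 10*cos(7*u/2)/7; evaluating from 0 to 2*pi: ∫_{0}^{2*pi} (-5) sin(7*u/2) du = (-10/7) - (10/7) = -20/7.
Hence b_7 = (1/pi)·(-20/7) = -20/(7*pi).

-20/(7*pi)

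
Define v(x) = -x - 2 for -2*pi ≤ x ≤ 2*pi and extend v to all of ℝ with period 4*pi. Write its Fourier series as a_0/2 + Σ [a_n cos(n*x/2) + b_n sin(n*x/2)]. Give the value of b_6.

b_6 = (1/(2*pi)) ∫_{-2*pi}^{2*pi} v(x) sin(3*x) dx.
Integrating by parts (boundary term plus one more integral), an antiderivative of (-x - 2) sin(3*x) is x*cos(3*x)/3 - sin(3*x)/9 + 2*cos(3*x)/3; evaluating from -2*pi to 2*pi: ∫_{-2*pi}^{2*pi} (-x - 2) sin(3*x) dx = (2/3 + 2*pi/3) - (2/3 - 2*pi/3) = 4*pi/3.
Hence b_6 = (1/(2*pi))·(4*pi/3) = 2/3.

2/3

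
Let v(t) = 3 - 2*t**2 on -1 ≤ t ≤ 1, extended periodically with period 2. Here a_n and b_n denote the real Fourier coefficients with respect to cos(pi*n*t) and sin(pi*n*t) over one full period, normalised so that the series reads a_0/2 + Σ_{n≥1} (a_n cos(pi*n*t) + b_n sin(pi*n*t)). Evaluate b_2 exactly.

b_2 = ∫_{-1}^{1} v(t) sin(2*pi*t) dt.
v is even and sin(2*pi*t) is odd, so the integrand is odd over a symmetric interval and the integral vanishes.

0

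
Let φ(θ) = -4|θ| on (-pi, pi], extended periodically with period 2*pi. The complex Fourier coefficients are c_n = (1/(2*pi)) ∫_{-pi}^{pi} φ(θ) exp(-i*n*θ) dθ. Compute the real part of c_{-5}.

Since φ is real-valued, Re(c_{-5}) = (1/(2*pi)) ∫_{-pi}^{pi} φ(θ) cos(-5*θ) dθ = a_{5}/2.
φ is even and cos(-5*θ) is even, so the integrand is even: ∫_{-pi}^{pi} φ(θ) cos(-5*θ) dθ = 2∫_0^{pi} φ(θ) cos(-5*θ) dθ.
Integrating by parts (boundary term plus one more integral), an antiderivative of (-4*θ) cos(-5*θ) is -4*θ*sin(5*θ)/5 - 4*cos(5*θ)/25; evaluating from 0 to pi: ∫_{0}^{pi} (-4*θ) cos(-5*θ) dθ = (4/25) - (-4/25) = 8/25.
So ∫_{-pi}^{pi} φ(θ) cos(-5*θ) dθ = 16/25.
Hence Re(c_{-5}) = (1/(2*pi))·(16/25) = 8/(25*pi).

8/(25*pi)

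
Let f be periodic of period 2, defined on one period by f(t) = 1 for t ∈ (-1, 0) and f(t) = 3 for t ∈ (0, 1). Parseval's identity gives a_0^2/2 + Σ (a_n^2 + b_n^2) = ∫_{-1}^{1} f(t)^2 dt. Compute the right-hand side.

∫_{-1}^{1} f(t)^2 dt = 10.

10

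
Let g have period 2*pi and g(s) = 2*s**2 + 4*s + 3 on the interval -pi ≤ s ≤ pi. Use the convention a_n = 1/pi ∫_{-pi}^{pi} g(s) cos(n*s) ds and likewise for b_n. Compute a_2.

a_2 = 1/pi ∫_{-pi}^{pi} g(s) cos(2*s) ds.
Integrating by parts twice (tabular method), an antiderivative of (2*s**2 + 4*s + 3) cos(2*s) is s**2*sin(2*s) + 2*s*sin(2*s) + s*cos(2*s) + sin(2*s) + cos(2*s); evaluating from -pi to pi: ∫_{-pi}^{pi} (2*s**2 + 4*s + 3) cos(2*s) ds = (1 + pi) - (1 - pi) = 2*pi.
Hence a_2 = (1/pi)·(2*pi) = 2.

2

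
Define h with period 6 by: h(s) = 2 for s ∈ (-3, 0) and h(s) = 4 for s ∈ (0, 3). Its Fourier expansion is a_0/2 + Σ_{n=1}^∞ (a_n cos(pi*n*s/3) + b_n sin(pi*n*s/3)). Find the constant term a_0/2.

a_0 = 1/3 ∫_{-3}^{3} h(s) ds = 1/3 · (18) = 6.
So the constant term a_0/2 = 3.

3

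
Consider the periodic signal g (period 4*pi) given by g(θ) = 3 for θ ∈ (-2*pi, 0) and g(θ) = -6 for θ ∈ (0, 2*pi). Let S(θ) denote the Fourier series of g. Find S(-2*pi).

At θ = -2*pi the one-sided limits are g(-2*pi^-) = -6 and g(-2*pi^+) = 3.
By Dirichlet's theorem the series converges to their average, [(-6) + (3)]/2 = -3/2.

-3/2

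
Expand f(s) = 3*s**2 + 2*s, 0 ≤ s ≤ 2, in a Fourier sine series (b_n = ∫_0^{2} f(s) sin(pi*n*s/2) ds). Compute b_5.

32*(-3 + 25*pi**2)/(125*pi**3)

b_5 = ∫_0^{2} (3*s**2 + 2*s) sin(5*pi*s/2) ds.
Integrating by parts twice (tabular method), an antiderivative of (3*s**2 + 2*s) sin(5*pi*s/2) is -6*s**2*cos(5*pi*s/2)/(5*pi) + 24*s*sin(5*pi*s/2)/(25*pi**2) - 4*s*cos(5*pi*s/2)/(5*pi) + 8*sin(5*pi*s/2)/(25*pi**2) + 48*cos(5*pi*s/2)/(125*pi**3); evaluating from 0 to 2: ∫_{0}^{2} (3*s**2 + 2*s) sin(5*pi*s/2) ds = (16*(-3 + 50*pi**2)/(125*pi**3)) - (48/(125*pi**3)) = 32*(-3 + 25*pi**2)/(125*pi**3).
Hence b_5 = 32*(-3 + 25*pi**2)/(125*pi**3).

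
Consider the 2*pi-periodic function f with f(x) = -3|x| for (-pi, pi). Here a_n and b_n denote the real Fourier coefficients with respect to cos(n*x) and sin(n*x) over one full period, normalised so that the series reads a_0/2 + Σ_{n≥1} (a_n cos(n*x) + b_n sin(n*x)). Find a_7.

12/(49*pi)

a_7 = 1/pi ∫_{-pi}^{pi} f(x) cos(7*x) dx.
f is even and cos(7*x) is even, so the integrand is even and a_7 = 2/pi ∫_0^{pi} f(x) cos(7*x) dx.
Integrating by parts (boundary term plus one more integral), an antiderivative of (-3*x) cos(7*x) is -3*x*sin(7*x)/7 - 3*cos(7*x)/49; evaluating from 0 to pi: ∫_{0}^{pi} (-3*x) cos(7*x) dx = (3/49) - (-3/49) = 6/49.
Hence a_7 = (2/pi)·(6/49) = 12/(49*pi).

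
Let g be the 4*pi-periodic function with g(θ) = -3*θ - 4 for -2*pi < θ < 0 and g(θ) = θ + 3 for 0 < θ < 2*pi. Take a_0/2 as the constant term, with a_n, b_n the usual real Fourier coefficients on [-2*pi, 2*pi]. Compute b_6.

2/3

b_6 = (1/(2*pi)) ∫_{-2*pi}^{2*pi} g(θ) sin(3*θ) dθ.
Split the integral at the breakpoints.
Integrating by parts (boundary term plus one more integral), an antiderivative of (-3*θ - 4) sin(3*θ) is θ*cos(3*θ) - sin(3*θ)/3 + 4*cos(3*θ)/3; evaluating from -2*pi to 0: ∫_{-2*pi}^{0} (-3*θ - 4) sin(3*θ) dθ = (4/3) - (4/3 - 2*pi) = 2*pi.
Integrating by parts (boundary term plus one more integral), an antiderivative of (θ + 3) sin(3*θ) is -θ*cos(3*θ)/3 + sin(3*θ)/9 - cos(3*θ); evaluating from 0 to 2*pi: ∫_{0}^{2*pi} (θ + 3) sin(3*θ) dθ = (-2*pi/3 - 1) - (-1) = -2*pi/3.
Summing the pieces and multiplying by (1/(2*pi)) gives b_6 = 2/3.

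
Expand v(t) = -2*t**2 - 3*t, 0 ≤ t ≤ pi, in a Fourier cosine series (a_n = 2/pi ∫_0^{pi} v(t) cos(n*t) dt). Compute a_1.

a_1 = 2/pi ∫_0^{pi} (-2*t**2 - 3*t) cos(t) dt.
Integrating by parts twice (tabular method), an antiderivative of (-2*t**2 - 3*t) cos(t) is -2*t**2*sin(t) - 3*t*sin(t) - 4*t*cos(t) + 4*sin(t) - 3*cos(t); evaluating from 0 to pi: ∫_{0}^{pi} (-2*t**2 - 3*t) cos(t) dt = (3 + 4*pi) - (-3) = 6 + 4*pi.
Hence a_1 = (2/pi)·(6 + 4*pi) = 12/pi + 8.

12/pi + 8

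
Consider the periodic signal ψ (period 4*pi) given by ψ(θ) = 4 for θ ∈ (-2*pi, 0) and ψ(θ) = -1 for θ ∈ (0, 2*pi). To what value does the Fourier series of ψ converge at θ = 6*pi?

3/2

θ = 6*pi differs from θ = 2*pi by 1 full period(s), and the series is 4*pi-periodic.
At θ = 2*pi the one-sided limits are ψ(2*pi^-) = -1 and ψ(2*pi^+) = 4.
By Dirichlet's theorem the series converges to their average, [(-1) + (4)]/2 = 3/2.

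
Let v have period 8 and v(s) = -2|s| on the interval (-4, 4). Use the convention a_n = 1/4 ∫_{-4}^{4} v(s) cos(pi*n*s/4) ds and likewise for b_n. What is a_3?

a_3 = 1/4 ∫_{-4}^{4} v(s) cos(3*pi*s/4) ds.
v is even and cos(3*pi*s/4) is even, so the integrand is even and a_3 = 1/2 ∫_0^{4} v(s) cos(3*pi*s/4) ds.
Integrating by parts (boundary term plus one more integral), an antiderivative of (-2*s) cos(3*pi*s/4) is -8*s*sin(3*pi*s/4)/(3*pi) - 32*cos(3*pi*s/4)/(9*pi**2); evaluating from 0 to 4: ∫_{0}^{4} (-2*s) cos(3*pi*s/4) ds = (32/(9*pi**2)) - (-32/(9*pi**2)) = 64/(9*pi**2).
Hence a_3 = (1/2)·(64/(9*pi**2)) = 32/(9*pi**2).

32/(9*pi**2)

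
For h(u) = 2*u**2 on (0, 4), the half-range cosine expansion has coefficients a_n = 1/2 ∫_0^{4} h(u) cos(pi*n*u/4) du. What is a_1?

a_1 = 1/2 ∫_0^{4} (2*u**2) cos(pi*u/4) du.
Integrating by parts twice (tabular method), an antiderivative of (2*u**2) cos(pi*u/4) is 8*u**2*sin(pi*u/4)/pi + 64*u*cos(pi*u/4)/pi**2 - 256*sin(pi*u/4)/pi**3; evaluating from 0 to 4: ∫_{0}^{4} (2*u**2) cos(pi*u/4) du = (-256/pi**2) - (0) = -256/pi**2.
Hence a_1 = (1/2)·(-256/pi**2) = -128/pi**2.

-128/pi**2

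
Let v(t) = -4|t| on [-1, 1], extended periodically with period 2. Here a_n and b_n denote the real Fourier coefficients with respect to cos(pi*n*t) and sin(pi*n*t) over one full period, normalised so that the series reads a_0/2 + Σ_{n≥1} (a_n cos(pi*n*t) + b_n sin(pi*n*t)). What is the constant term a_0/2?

-2

a_0 = ∫_{-1}^{1} v(t) dt = -4.
So the constant term a_0/2 = -2.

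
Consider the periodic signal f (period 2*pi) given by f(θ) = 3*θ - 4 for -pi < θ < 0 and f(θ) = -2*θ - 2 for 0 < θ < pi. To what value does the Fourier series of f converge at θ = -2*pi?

-3

θ = -2*pi differs from θ = 0 by -1 full period(s), and the series is 2*pi-periodic.
At θ = 0 the one-sided limits are f(0^-) = -4 and f(0^+) = -2.
By Dirichlet's theorem the series converges to their average, [(-4) + (-2)]/2 = -3.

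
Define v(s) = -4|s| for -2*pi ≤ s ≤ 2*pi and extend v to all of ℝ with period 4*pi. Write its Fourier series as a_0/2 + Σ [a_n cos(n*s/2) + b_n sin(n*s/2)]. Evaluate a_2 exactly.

0

a_2 = (1/(2*pi)) ∫_{-2*pi}^{2*pi} v(s) cos(s) ds.
v is even and cos(s) is even, so the integrand is even and a_2 = 1/pi ∫_0^{2*pi} v(s) cos(s) ds.
Integrating by parts (boundary term plus one more integral), an antiderivative of (-4*s) cos(s) is -4*s*sin(s) - 4*cos(s); evaluating from 0 to 2*pi: ∫_{0}^{2*pi} (-4*s) cos(s) ds = (-4) - (-4) = 0.
Hence a_2 = (1/pi)·(0) = 0.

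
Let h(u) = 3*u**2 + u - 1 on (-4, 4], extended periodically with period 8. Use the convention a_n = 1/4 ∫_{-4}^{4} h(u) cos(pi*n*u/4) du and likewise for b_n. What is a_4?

a_4 = 1/4 ∫_{-4}^{4} h(u) cos(pi*u) du.
Integrating by parts twice (tabular method), an antiderivative of (3*u**2 + u - 1) cos(pi*u) is 3*u**2*sin(pi*u)/pi + u*sin(pi*u)/pi + 6*u*cos(pi*u)/pi**2 - sin(pi*u)/pi - 6*sin(pi*u)/pi**3 + cos(pi*u)/pi**2; evaluating from -4 to 4: ∫_{-4}^{4} (3*u**2 + u - 1) cos(pi*u) du = (25/pi**2) - (-23/pi**2) = 48/pi**2.
Hence a_4 = (1/4)·(48/pi**2) = 12/pi**2.

12/pi**2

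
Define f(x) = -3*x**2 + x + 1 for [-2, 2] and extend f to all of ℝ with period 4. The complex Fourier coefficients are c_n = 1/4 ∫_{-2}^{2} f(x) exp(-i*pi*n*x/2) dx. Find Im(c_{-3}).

Since f is real-valued, Im(c_{-3}) = -1/4 ∫_{-2}^{2} f(x) sin(-3*pi*x/2) dx = b_{3}/2.
Integrating by parts twice (tabular method), an antiderivative of (-3*x**2 + x + 1) sin(-3*pi*x/2) is -2*x**2*cos(3*pi*x/2)/pi + 8*x*sin(3*pi*x/2)/(3*pi**2) + 2*x*cos(3*pi*x/2)/(3*pi) - 4*sin(3*pi*x/2)/(9*pi**2) + 16*cos(3*pi*x/2)/(9*pi**3) + 2*cos(3*pi*x/2)/(3*pi); evaluating from -2 to 2: ∫_{-2}^{2} (-3*x**2 + x + 1) sin(-3*pi*x/2) dx = (-16/(9*pi**3) + 6/pi) - (2*(-8 + 39*pi**2)/(9*pi**3)) = -8/(3*pi).
Hence Im(c_{-3}) = (-1/4)·(-8/(3*pi)) = 2/(3*pi).

2/(3*pi)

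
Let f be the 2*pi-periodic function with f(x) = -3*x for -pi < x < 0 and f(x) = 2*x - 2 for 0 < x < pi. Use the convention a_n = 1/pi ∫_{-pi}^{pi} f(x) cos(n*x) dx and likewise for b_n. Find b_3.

b_3 = 1/pi ∫_{-pi}^{pi} f(x) sin(3*x) dx.
Split the integral at the breakpoints.
Integrating by parts (boundary term plus one more integral), an antiderivative of (-3*x) sin(3*x) is x*cos(3*x) - sin(3*x)/3; evaluating from -pi to 0: ∫_{-pi}^{0} (-3*x) sin(3*x) dx = (0) - (pi) = -pi.
Integrating by parts (boundary term plus one more integral), an antiderivative of (2*x - 2) sin(3*x) is -2*x*cos(3*x)/3 + 2*sin(3*x)/9 + 2*cos(3*x)/3; evaluating from 0 to pi: ∫_{0}^{pi} (2*x - 2) sin(3*x) dx = (-2/3 + 2*pi/3) - (2/3) = -4/3 + 2*pi/3.
Summing the pieces and multiplying by (1/pi) gives b_3 = (-4 - pi)/(3*pi).

(-4 - pi)/(3*pi)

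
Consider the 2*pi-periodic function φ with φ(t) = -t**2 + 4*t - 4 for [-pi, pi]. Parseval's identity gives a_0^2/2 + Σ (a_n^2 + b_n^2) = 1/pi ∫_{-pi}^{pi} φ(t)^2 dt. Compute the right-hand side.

1/pi ∫_{-pi}^{pi} φ(t)^2 dt = 1/pi · (2*pi*(80 + pi**4 + 40*pi**2)/5) = 32 + 2*pi**4/5 + 16*pi**2.

32 + 2*pi**4/5 + 16*pi**2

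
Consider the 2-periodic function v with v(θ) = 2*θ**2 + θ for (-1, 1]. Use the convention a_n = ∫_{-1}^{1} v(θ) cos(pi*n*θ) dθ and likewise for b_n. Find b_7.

b_7 = ∫_{-1}^{1} v(θ) sin(7*pi*θ) dθ.
Integrating by parts twice (tabular method), an antiderivative of (2*θ**2 + θ) sin(7*pi*θ) is -2*θ**2*cos(7*pi*θ)/(7*pi) + 4*θ*sin(7*pi*θ)/(49*pi**2) - θ*cos(7*pi*θ)/(7*pi) + sin(7*pi*θ)/(49*pi**2) + 4*cos(7*pi*θ)/(343*pi**3); evaluating from -1 to 1: ∫_{-1}^{1} (2*θ**2 + θ) sin(7*pi*θ) dθ = ((-4 + 147*pi**2)/(343*pi**3)) - ((-4 + 49*pi**2)/(343*pi**3)) = 2/(7*pi).
Hence b_7 = 2/(7*pi).

2/(7*pi)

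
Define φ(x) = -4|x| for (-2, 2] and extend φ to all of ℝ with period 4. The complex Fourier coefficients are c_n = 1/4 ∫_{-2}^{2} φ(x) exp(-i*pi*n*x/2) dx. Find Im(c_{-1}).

0

Since φ is real-valued, Im(c_{-1}) = -1/4 ∫_{-2}^{2} φ(x) sin(-pi*x/2) dx = b_{1}/2.
(φ is even, so the integrand is odd over a symmetric interval and the integral vanishes.)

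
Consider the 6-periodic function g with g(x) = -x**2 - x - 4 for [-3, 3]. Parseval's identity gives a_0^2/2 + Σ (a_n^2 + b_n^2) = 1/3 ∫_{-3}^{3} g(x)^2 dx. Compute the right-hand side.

1/3 ∫_{-3}^{3} g(x)^2 dx = 1/3 · (1776/5) = 592/5.

592/5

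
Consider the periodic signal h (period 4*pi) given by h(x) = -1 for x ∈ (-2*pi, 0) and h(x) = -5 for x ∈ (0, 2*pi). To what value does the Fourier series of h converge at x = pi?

h is continuous at x = pi with value -5, so the series converges to -5 there.

-5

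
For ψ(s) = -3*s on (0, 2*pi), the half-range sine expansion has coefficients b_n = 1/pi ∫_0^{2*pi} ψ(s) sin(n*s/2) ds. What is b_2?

6

b_2 = 1/pi ∫_0^{2*pi} (-3*s) sin(s) ds.
Integrating by parts (boundary term plus one more integral), an antiderivative of (-3*s) sin(s) is 3*s*cos(s) - 3*sin(s); evaluating from 0 to 2*pi: ∫_{0}^{2*pi} (-3*s) sin(s) ds = (6*pi) - (0) = 6*pi.
Hence b_2 = (1/pi)·(6*pi) = 6.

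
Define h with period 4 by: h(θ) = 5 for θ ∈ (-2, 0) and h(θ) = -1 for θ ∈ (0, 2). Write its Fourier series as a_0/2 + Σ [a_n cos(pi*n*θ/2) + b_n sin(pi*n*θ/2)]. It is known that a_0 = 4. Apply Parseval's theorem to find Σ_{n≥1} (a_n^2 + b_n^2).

Parseval: a_0^2/2 + Σ_{n≥1} (a_n^2+b_n^2) = 1/2 ∫_{-2}^{2} h(θ)^2 dθ = 26.
Subtract a_0^2/2 = 8: Σ (a_n^2+b_n^2) = 18.

18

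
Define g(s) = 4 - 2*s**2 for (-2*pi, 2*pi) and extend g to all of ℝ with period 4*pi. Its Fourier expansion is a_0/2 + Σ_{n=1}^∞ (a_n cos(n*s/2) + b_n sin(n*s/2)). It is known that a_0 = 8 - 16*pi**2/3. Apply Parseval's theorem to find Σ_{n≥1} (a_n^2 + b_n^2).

Parseval: a_0^2/2 + Σ_{n≥1} (a_n^2+b_n^2) = (1/(2*pi)) ∫_{-2*pi}^{2*pi} g(s)^2 ds = -128*pi**2/3 + 32 + 128*pi**4/5.
Subtract a_0^2/2 = 32*(3 - 2*pi**2)**2/9: Σ (a_n^2+b_n^2) = 512*pi**4/45.

512*pi**4/45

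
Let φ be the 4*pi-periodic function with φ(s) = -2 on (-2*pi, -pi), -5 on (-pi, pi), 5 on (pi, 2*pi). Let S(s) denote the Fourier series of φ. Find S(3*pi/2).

5

φ is continuous at s = 3*pi/2 with value 5, so the series converges to 5 there.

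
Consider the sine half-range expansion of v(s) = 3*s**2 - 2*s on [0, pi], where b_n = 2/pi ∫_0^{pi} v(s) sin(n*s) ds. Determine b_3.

b_3 = 2/pi ∫_0^{pi} (3*s**2 - 2*s) sin(3*s) ds.
Integrating by parts twice (tabular method), an antiderivative of (3*s**2 - 2*s) sin(3*s) is -s**2*cos(3*s) + 2*s*sin(3*s)/3 + 2*s*cos(3*s)/3 - 2*sin(3*s)/9 + 2*cos(3*s)/9; evaluating from 0 to pi: ∫_{0}^{pi} (3*s**2 - 2*s) sin(3*s) ds = (-2*pi/3 - 2/9 + pi**2) - (2/9) = -2*pi/3 - 4/9 + pi**2.
Hence b_3 = (2/pi)·(-2*pi/3 - 4/9 + pi**2) = -4/3 - 8/(9*pi) + 2*pi.

-4/3 - 8/(9*pi) + 2*pi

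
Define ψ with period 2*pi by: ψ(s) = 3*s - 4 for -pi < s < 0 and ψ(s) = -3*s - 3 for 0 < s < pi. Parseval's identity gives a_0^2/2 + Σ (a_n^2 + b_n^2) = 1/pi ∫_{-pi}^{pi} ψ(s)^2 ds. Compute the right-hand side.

25 + 6*pi**2 + 21*pi

1/pi ∫_{-pi}^{pi} ψ(s)^2 ds = 1/pi · (pi*(25 + 6*pi**2 + 21*pi)) = 25 + 6*pi**2 + 21*pi.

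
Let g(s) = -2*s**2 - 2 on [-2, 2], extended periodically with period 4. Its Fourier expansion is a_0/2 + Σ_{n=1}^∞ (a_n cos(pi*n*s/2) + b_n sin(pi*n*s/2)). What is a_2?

a_2 = 1/2 ∫_{-2}^{2} g(s) cos(pi*s) ds.
g is even and cos(pi*s) is even, so the integrand is even and a_2 = ∫_0^{2} g(s) cos(pi*s) ds.
Integrating by parts twice (tabular method), an antiderivative of (-2*s**2 - 2) cos(pi*s) is -2*s**2*sin(pi*s)/pi - 4*s*cos(pi*s)/pi**2 - 2*sin(pi*s)/pi + 4*sin(pi*s)/pi**3; evaluating from 0 to 2: ∫_{0}^{2} (-2*s**2 - 2) cos(pi*s) ds = (-8/pi**2) - (0) = -8/pi**2.
Hence a_2 = -8/pi**2.

-8/pi**2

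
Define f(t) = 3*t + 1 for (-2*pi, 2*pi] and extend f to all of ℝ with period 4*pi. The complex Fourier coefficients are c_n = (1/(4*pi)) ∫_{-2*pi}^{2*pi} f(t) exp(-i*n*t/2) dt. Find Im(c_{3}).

-2

Since f is real-valued, Im(c_{3}) = -(1/(4*pi)) ∫_{-2*pi}^{2*pi} f(t) sin(3*t/2) dt = -b_{3}/2.
Integrating by parts (boundary term plus one more integral), an antiderivative of (3*t + 1) sin(3*t/2) is -2*t*cos(3*t/2) + 4*sin(3*t/2)/3 - 2*cos(3*t/2)/3; evaluating from -2*pi to 2*pi: ∫_{-2*pi}^{2*pi} (3*t + 1) sin(3*t/2) dt = (2/3 + 4*pi) - (2/3 - 4*pi) = 8*pi.
Hence Im(c_{3}) = (-1/(4*pi))·(8*pi) = -2.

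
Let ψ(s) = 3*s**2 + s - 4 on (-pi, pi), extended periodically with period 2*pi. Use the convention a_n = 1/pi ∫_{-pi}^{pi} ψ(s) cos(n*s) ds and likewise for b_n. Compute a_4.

a_4 = 1/pi ∫_{-pi}^{pi} ψ(s) cos(4*s) ds.
Integrating by parts twice (tabular method), an antiderivative of (3*s**2 + s - 4) cos(4*s) is 3*s**2*sin(4*s)/4 + s*sin(4*s)/4 + 3*s*cos(4*s)/8 - 35*sin(4*s)/32 + cos(4*s)/16; evaluating from -pi to pi: ∫_{-pi}^{pi} (3*s**2 + s - 4) cos(4*s) ds = (1/16 + 3*pi/8) - (1/16 - 3*pi/8) = 3*pi/4.
Hence a_4 = (1/pi)·(3*pi/4) = 3/4.

3/4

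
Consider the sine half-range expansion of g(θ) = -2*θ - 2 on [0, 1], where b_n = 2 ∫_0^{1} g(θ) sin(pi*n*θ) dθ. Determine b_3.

b_3 = 2 ∫_0^{1} (-2*θ - 2) sin(3*pi*θ) dθ.
Integrating by parts (boundary term plus one more integral), an antiderivative of (-2*θ - 2) sin(3*pi*θ) is 2*θ*cos(3*pi*θ)/(3*pi) - 2*sin(3*pi*θ)/(9*pi**2) + 2*cos(3*pi*θ)/(3*pi); evaluating from 0 to 1: ∫_{0}^{1} (-2*θ - 2) sin(3*pi*θ) dθ = (-4/(3*pi)) - (2/(3*pi)) = -2/pi.
Hence b_3 = 2·(-2/pi) = -4/pi.

-4/pi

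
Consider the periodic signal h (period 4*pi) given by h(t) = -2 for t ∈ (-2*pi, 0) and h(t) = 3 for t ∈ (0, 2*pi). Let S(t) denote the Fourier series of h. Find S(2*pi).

At t = 2*pi the one-sided limits are h(2*pi^-) = 3 and h(2*pi^+) = -2.
By Dirichlet's theorem the series converges to their average, [(3) + (-2)]/2 = 1/2.

1/2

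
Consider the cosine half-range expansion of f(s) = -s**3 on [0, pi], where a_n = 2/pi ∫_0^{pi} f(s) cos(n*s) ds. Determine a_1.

-24/pi + 6*pi

a_1 = 2/pi ∫_0^{pi} (-s**3) cos(s) ds.
Integrating by parts three times (tabular method), an antiderivative of (-s**3) cos(s) is -s**3*sin(s) - 3*s**2*cos(s) + 6*s*sin(s) + 6*cos(s); evaluating from 0 to pi: ∫_{0}^{pi} (-s**3) cos(s) ds = (-6 + 3*pi**2) - (6) = -12 + 3*pi**2.
Hence a_1 = (2/pi)·(-12 + 3*pi**2) = -24/pi + 6*pi.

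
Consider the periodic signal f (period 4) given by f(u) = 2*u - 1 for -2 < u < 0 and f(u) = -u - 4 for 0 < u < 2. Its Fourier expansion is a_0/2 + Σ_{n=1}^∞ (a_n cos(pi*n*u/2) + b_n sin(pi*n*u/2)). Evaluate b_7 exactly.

b_7 = 1/2 ∫_{-2}^{2} f(u) sin(7*pi*u/2) du.
Split the integral at the breakpoints.
Integrating by parts (boundary term plus one more integral), an antiderivative of (2*u - 1) sin(7*pi*u/2) is -4*u*cos(7*pi*u/2)/(7*pi) + 8*sin(7*pi*u/2)/(49*pi**2) + 2*cos(7*pi*u/2)/(7*pi); evaluating from -2 to 0: ∫_{-2}^{0} (2*u - 1) sin(7*pi*u/2) du = (2/(7*pi)) - (-10/(7*pi)) = 12/(7*pi).
Integrating by parts (boundary term plus one more integral), an antiderivative of (-u - 4) sin(7*pi*u/2) is 2*u*cos(7*pi*u/2)/(7*pi) - 4*sin(7*pi*u/2)/(49*pi**2) + 8*cos(7*pi*u/2)/(7*pi); evaluating from 0 to 2: ∫_{0}^{2} (-u - 4) sin(7*pi*u/2) du = (-12/(7*pi)) - (8/(7*pi)) = -20/(7*pi).
Summing the pieces and multiplying by (1/2) gives b_7 = -4/(7*pi).

-4/(7*pi)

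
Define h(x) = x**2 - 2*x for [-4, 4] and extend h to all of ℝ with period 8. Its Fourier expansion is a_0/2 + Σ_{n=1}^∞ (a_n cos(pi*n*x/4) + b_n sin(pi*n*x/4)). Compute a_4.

a_4 = 1/4 ∫_{-4}^{4} h(x) cos(pi*x) dx.
Integrating by parts twice (tabular method), an antiderivative of (x**2 - 2*x) cos(pi*x) is x**2*sin(pi*x)/pi - 2*x*sin(pi*x)/pi + 2*x*cos(pi*x)/pi**2 - 2*sin(pi*x)/pi**3 - 2*cos(pi*x)/pi**2; evaluating from -4 to 4: ∫_{-4}^{4} (x**2 - 2*x) cos(pi*x) dx = (6/pi**2) - (-10/pi**2) = 16/pi**2.
Hence a_4 = (1/4)·(16/pi**2) = 4/pi**2.

4/pi**2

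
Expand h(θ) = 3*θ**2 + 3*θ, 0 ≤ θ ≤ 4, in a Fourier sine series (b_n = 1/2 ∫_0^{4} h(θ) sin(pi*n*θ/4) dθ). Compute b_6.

b_6 = 1/2 ∫_0^{4} (3*θ**2 + 3*θ) sin(3*pi*θ/2) dθ.
Integrating by parts twice (tabular method), an antiderivative of (3*θ**2 + 3*θ) sin(3*pi*θ/2) is -2*θ**2*cos(3*pi*θ/2)/pi + 8*θ*sin(3*pi*θ/2)/(3*pi**2) - 2*θ*cos(3*pi*θ/2)/pi + 4*sin(3*pi*θ/2)/(3*pi**2) + 16*cos(3*pi*θ/2)/(9*pi**3); evaluating from 0 to 4: ∫_{0}^{4} (3*θ**2 + 3*θ) sin(3*pi*θ/2) dθ = (-40/pi + 16/(9*pi**3)) - (16/(9*pi**3)) = -40/pi.
Hence b_6 = (1/2)·(-40/pi) = -20/pi.

-20/pi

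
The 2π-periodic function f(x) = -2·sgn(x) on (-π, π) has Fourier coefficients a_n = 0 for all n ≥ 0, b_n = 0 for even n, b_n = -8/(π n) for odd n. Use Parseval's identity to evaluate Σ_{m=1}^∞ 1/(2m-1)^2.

pi**2/8

Parseval: Σ b_n^2 = (1/π) ∫_{-π}^{π} f(x)^2 dx = 8.
Only odd n contribute, with b_n^2 = 64/(π^2 n^2), so Σ_{m≥1} 1/(2m-1)^2 = π^2·(8)/64 = pi**2/8.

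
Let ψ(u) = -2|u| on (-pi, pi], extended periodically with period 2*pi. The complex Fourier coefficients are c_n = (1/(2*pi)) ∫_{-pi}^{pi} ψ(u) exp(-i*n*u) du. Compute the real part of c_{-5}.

Since ψ is real-valued, Re(c_{-5}) = (1/(2*pi)) ∫_{-pi}^{pi} ψ(u) cos(-5*u) du = a_{5}/2.
ψ is even and cos(-5*u) is even, so the integrand is even: ∫_{-pi}^{pi} ψ(u) cos(-5*u) du = 2∫_0^{pi} ψ(u) cos(-5*u) du.
Integrating by parts (boundary term plus one more integral), an antiderivative of (-2*u) cos(-5*u) is -2*u*sin(5*u)/5 - 2*cos(5*u)/25; evaluating from 0 to pi: ∫_{0}^{pi} (-2*u) cos(-5*u) du = (2/25) - (-2/25) = 4/25.
So ∫_{-pi}^{pi} ψ(u) cos(-5*u) du = 8/25.
Hence Re(c_{-5}) = (1/(2*pi))·(8/25) = 4/(25*pi).

4/(25*pi)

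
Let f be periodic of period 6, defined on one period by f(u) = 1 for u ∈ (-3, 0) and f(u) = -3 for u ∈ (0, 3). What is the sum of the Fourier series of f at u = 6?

u = 6 differs from u = 0 by 1 full period(s), and the series is 6-periodic.
At u = 0 the one-sided limits are f(0^-) = 1 and f(0^+) = -3.
By Dirichlet's theorem the series converges to their average, [(1) + (-3)]/2 = -1.

-1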